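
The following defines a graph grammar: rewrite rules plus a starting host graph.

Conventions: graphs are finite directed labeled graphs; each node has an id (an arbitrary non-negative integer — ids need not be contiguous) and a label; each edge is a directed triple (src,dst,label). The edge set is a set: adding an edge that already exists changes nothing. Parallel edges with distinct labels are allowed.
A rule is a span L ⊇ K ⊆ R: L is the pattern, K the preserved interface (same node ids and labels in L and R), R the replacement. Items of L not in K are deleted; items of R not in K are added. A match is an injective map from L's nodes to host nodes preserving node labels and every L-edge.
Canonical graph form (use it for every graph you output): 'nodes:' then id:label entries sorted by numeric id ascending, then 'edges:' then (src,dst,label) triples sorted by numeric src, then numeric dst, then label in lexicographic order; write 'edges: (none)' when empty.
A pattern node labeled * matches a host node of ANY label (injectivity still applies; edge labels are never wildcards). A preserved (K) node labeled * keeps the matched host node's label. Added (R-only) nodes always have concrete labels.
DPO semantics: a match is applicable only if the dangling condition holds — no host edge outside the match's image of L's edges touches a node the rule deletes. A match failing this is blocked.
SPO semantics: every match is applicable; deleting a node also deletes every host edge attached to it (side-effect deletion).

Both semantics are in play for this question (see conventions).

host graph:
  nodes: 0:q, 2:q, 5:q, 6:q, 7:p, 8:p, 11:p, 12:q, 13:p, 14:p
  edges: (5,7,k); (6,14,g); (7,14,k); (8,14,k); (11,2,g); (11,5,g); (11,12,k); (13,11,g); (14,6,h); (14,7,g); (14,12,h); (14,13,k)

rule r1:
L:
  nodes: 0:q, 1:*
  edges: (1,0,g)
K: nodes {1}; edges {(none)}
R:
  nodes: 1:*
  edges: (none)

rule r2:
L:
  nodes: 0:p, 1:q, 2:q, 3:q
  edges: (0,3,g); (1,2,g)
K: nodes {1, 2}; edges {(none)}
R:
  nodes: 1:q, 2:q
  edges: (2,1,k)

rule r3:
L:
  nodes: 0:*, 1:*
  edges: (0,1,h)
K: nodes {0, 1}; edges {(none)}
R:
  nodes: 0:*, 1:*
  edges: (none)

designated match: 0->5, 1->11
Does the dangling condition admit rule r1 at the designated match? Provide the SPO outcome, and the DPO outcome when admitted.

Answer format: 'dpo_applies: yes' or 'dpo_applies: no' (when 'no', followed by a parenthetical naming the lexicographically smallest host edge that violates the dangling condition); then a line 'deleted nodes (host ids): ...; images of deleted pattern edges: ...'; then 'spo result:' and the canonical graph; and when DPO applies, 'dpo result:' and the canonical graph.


dpo_applies: no
(the rule deletes node 5, which keeps host edge (5,7,k) outside the match image — the dangling condition fails, DPO blocks; SPO proceeds and side-deletes such edges)
deleted nodes (host ids): 5; images of deleted pattern edges: (11,5,g)
spo result:
nodes: 0:q, 2:q, 6:q, 7:p, 8:p, 11:p, 12:q, 13:p, 14:p
edges: (6,14,g); (7,14,k); (8,14,k); (11,2,g); (11,12,k); (13,11,g); (14,6,h); (14,7,g); (14,12,h); (14,13,k)


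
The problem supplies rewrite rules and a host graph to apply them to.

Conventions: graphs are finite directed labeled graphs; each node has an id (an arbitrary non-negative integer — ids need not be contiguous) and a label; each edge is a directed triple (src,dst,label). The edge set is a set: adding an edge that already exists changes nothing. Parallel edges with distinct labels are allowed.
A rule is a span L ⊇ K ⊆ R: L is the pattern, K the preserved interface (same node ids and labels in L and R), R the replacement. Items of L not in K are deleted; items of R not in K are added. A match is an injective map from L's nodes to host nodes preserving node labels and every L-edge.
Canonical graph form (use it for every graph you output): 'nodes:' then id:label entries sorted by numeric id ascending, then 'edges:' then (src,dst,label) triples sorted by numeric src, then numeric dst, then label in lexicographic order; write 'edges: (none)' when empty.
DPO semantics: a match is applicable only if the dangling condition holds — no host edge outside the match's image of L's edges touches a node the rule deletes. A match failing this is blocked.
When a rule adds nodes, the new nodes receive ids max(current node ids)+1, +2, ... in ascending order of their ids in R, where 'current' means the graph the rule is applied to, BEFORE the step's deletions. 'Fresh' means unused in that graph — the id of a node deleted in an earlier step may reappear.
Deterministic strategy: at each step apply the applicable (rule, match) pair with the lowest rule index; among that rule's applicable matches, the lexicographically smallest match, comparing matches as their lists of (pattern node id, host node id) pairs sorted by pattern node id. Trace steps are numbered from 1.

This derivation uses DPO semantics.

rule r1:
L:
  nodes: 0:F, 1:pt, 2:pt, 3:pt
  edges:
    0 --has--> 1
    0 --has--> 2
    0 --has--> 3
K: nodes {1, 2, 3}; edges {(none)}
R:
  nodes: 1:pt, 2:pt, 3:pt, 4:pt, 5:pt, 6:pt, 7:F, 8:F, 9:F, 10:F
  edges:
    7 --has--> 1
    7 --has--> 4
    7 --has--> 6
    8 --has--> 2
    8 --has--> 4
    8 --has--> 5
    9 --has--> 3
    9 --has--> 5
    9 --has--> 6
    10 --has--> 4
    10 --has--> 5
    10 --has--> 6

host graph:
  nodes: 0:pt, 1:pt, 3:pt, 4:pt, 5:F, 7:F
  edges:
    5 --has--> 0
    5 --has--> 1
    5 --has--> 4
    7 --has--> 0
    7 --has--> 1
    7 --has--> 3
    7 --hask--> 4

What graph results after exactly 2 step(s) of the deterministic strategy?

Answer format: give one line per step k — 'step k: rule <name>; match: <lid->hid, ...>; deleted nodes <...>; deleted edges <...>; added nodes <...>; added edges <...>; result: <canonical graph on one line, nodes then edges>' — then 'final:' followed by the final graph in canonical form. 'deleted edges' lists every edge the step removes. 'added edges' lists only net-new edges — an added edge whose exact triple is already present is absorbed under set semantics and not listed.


step 1: rule r1; match: 0->5, 1->0, 2->1, 3->4; deleted nodes 5; deleted edges (5,0,has); (5,1,has); (5,4,has); added nodes 8, 9, 10, 11, 12, 13, 14; added edges (11,0,has); (11,8,has); (11,10,has); (12,1,has); (12,8,has); (12,9,has); (13,4,has); (13,9,has); (13,10,has); (14,8,has); (14,9,has); (14,10,has); result: nodes: 0:pt, 1:pt, 3:pt, 4:pt, 7:F, 8:pt, 9:pt, 10:pt, 11:F, 12:F, 13:F, 14:F edges: (7,0,has); (7,1,has); (7,3,has); (7,4,hask); (11,0,has); (11,8,has); (11,10,has); (12,1,has); (12,8,has); (12,9,has); (13,4,has); (13,9,has); (13,10,has); (14,8,has); (14,9,has); (14,10,has)
step 2: rule r1; match: 0->11, 1->0, 2->8, 3->10; deleted nodes 11; deleted edges (11,0,has); (11,8,has); (11,10,has); added nodes 15, 16, 17, 18, 19, 20, 21; added edges (18,0,has); (18,15,has); (18,17,has); (19,8,has); (19,15,has); (19,16,has); (20,10,has); (20,16,has); (20,17,has); (21,15,has); (21,16,has); (21,17,has); result: nodes: 0:pt, 1:pt, 3:pt, 4:pt, 7:F, 8:pt, 9:pt, 10:pt, 12:F, 13:F, 14:F, 15:pt, 16:pt, 17:pt, 18:F, 19:F, 20:F, 21:F edges: (7,0,has); (7,1,has); (7,3,has); (7,4,hask); (12,1,has); (12,8,has); (12,9,has); (13,4,has); (13,9,has); (13,10,has); (14,8,has); (14,9,has); (14,10,has); (18,0,has); (18,15,has); (18,17,has); (19,8,has); (19,15,has); (19,16,has); (20,10,has); (20,16,has); (20,17,has); (21,15,has); (21,16,has); (21,17,has)
final:
nodes: 0:pt, 1:pt, 3:pt, 4:pt, 7:F, 8:pt, 9:pt, 10:pt, 12:F, 13:F, 14:F, 15:pt, 16:pt, 17:pt, 18:F, 19:F, 20:F, 21:F
edges: (7,0,has); (7,1,has); (7,3,has); (7,4,hask); (12,1,has); (12,8,has); (12,9,has); (13,4,has); (13,9,has); (13,10,has); (14,8,has); (14,9,has); (14,10,has); (18,0,has); (18,15,has); (18,17,has); (19,8,has); (19,15,has); (19,16,has); (20,10,has); (20,16,has); (20,17,has); (21,15,has); (21,16,has); (21,17,has)


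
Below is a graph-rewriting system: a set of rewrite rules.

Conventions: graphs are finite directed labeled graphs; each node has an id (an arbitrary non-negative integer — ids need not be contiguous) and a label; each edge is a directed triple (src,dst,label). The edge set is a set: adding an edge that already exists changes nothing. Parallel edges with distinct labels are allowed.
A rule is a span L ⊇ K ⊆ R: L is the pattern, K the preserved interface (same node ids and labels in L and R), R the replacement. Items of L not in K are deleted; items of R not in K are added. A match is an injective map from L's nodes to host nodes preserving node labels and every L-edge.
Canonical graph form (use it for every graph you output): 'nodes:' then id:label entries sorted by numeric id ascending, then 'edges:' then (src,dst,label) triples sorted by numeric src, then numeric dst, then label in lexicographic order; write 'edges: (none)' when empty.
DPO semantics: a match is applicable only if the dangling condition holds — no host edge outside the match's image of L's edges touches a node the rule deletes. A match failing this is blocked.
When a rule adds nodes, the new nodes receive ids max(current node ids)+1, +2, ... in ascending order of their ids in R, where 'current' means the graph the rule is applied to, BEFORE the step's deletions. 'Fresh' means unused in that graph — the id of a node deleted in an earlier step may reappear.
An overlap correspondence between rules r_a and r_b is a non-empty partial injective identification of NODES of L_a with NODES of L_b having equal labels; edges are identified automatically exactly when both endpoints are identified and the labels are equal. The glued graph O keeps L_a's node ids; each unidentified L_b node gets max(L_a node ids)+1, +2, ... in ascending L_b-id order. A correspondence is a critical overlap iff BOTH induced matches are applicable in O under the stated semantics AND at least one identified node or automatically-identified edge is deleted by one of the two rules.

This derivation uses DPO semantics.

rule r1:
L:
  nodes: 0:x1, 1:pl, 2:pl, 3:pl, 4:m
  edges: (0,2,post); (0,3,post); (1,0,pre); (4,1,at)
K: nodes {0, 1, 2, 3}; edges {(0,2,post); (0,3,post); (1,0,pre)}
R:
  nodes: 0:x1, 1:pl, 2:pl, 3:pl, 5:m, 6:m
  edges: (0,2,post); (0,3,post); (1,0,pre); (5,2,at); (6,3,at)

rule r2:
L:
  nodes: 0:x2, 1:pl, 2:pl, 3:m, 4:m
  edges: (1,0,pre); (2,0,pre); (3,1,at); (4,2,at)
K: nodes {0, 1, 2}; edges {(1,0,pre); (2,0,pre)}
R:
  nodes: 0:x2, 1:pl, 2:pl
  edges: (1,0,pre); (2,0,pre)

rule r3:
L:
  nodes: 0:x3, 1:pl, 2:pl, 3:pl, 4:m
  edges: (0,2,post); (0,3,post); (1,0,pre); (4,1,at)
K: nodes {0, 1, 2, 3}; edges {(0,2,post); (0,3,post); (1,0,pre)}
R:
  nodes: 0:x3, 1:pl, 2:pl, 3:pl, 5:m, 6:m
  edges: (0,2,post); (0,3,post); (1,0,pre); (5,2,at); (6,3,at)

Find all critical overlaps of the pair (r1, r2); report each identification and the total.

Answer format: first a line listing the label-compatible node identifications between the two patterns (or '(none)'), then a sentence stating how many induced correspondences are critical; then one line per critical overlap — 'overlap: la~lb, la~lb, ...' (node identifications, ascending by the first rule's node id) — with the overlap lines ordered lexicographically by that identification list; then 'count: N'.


label-compatible node identifications between L(r1) and L(r2): 1~1, 1~2, 2~1, 2~2, 3~1, 3~2, 4~3, 4~4
6 of the induced correspondences are critical overlaps of r1 and r2.
overlap: 1~1, 2~2, 4~3
overlap: 1~1, 3~2, 4~3
overlap: 1~1, 4~3
overlap: 1~2, 2~1, 4~4
overlap: 1~2, 3~1, 4~4
overlap: 1~2, 4~4
count: 6


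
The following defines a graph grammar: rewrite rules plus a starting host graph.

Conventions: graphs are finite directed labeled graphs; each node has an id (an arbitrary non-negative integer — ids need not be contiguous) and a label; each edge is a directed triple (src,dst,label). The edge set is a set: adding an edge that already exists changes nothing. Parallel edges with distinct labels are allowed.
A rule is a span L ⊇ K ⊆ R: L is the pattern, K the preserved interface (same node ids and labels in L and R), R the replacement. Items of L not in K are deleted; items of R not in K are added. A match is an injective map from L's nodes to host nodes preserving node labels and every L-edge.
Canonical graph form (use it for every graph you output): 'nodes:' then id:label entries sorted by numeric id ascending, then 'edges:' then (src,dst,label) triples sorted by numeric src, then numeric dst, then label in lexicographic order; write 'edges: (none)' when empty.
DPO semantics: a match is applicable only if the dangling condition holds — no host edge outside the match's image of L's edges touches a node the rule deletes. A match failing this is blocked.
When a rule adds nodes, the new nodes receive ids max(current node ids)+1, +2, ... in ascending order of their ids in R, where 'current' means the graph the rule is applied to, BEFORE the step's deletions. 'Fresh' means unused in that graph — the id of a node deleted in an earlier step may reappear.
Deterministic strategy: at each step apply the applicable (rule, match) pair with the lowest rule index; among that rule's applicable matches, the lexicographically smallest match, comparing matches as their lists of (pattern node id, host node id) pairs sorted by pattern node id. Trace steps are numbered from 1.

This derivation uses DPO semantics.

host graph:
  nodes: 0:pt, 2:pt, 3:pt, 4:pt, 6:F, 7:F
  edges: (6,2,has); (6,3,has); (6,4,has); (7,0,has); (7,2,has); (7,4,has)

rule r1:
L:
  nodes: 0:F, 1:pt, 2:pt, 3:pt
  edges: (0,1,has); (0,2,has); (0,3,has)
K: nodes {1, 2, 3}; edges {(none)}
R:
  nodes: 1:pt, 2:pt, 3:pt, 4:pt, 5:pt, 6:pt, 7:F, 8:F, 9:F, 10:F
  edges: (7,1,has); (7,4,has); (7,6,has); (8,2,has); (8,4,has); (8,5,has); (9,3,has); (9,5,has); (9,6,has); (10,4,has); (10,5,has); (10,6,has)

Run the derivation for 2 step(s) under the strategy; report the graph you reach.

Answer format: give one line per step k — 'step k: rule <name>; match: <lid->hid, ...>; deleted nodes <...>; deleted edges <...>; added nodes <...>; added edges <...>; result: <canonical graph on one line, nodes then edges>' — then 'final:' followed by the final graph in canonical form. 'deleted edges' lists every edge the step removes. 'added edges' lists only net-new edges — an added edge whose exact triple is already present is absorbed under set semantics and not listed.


step 1: rule r1; match: 0->6, 1->2, 2->3, 3->4; deleted nodes 6; deleted edges (6,2,has); (6,3,has); (6,4,has); added nodes 8, 9, 10, 11, 12, 13, 14; added edges (11,2,has); (11,8,has); (11,10,has); (12,3,has); (12,8,has); (12,9,has); (13,4,has); (13,9,has); (13,10,has); (14,8,has); (14,9,has); (14,10,has); result: nodes: 0:pt, 2:pt, 3:pt, 4:pt, 7:F, 8:pt, 9:pt, 10:pt, 11:F, 12:F, 13:F, 14:F edges: (7,0,has); (7,2,has); (7,4,has); (11,2,has); (11,8,has); (11,10,has); (12,3,has); (12,8,has); (12,9,has); (13,4,has); (13,9,has); (13,10,has); (14,8,has); (14,9,has); (14,10,has)
step 2: rule r1; match: 0->7, 1->0, 2->2, 3->4; deleted nodes 7; deleted edges (7,0,has); (7,2,has); (7,4,has); added nodes 15, 16, 17, 18, 19, 20, 21; added edges (18,0,has); (18,15,has); (18,17,has); (19,2,has); (19,15,has); (19,16,has); (20,4,has); (20,16,has); (20,17,has); (21,15,has); (21,16,has); (21,17,has); result: nodes: 0:pt, 2:pt, 3:pt, 4:pt, 8:pt, 9:pt, 10:pt, 11:F, 12:F, 13:F, 14:F, 15:pt, 16:pt, 17:pt, 18:F, 19:F, 20:F, 21:F edges: (11,2,has); (11,8,has); (11,10,has); (12,3,has); (12,8,has); (12,9,has); (13,4,has); (13,9,has); (13,10,has); (14,8,has); (14,9,has); (14,10,has); (18,0,has); (18,15,has); (18,17,has); (19,2,has); (19,15,has); (19,16,has); (20,4,has); (20,16,has); (20,17,has); (21,15,has); (21,16,has); (21,17,has)
final:
nodes: 0:pt, 2:pt, 3:pt, 4:pt, 8:pt, 9:pt, 10:pt, 11:F, 12:F, 13:F, 14:F, 15:pt, 16:pt, 17:pt, 18:F, 19:F, 20:F, 21:F
edges: (11,2,has); (11,8,has); (11,10,has); (12,3,has); (12,8,has); (12,9,has); (13,4,has); (13,9,has); (13,10,has); (14,8,has); (14,9,has); (14,10,has); (18,0,has); (18,15,has); (18,17,has); (19,2,has); (19,15,has); (19,16,has); (20,4,has); (20,16,has); (20,17,has); (21,15,has); (21,16,has); (21,17,has)


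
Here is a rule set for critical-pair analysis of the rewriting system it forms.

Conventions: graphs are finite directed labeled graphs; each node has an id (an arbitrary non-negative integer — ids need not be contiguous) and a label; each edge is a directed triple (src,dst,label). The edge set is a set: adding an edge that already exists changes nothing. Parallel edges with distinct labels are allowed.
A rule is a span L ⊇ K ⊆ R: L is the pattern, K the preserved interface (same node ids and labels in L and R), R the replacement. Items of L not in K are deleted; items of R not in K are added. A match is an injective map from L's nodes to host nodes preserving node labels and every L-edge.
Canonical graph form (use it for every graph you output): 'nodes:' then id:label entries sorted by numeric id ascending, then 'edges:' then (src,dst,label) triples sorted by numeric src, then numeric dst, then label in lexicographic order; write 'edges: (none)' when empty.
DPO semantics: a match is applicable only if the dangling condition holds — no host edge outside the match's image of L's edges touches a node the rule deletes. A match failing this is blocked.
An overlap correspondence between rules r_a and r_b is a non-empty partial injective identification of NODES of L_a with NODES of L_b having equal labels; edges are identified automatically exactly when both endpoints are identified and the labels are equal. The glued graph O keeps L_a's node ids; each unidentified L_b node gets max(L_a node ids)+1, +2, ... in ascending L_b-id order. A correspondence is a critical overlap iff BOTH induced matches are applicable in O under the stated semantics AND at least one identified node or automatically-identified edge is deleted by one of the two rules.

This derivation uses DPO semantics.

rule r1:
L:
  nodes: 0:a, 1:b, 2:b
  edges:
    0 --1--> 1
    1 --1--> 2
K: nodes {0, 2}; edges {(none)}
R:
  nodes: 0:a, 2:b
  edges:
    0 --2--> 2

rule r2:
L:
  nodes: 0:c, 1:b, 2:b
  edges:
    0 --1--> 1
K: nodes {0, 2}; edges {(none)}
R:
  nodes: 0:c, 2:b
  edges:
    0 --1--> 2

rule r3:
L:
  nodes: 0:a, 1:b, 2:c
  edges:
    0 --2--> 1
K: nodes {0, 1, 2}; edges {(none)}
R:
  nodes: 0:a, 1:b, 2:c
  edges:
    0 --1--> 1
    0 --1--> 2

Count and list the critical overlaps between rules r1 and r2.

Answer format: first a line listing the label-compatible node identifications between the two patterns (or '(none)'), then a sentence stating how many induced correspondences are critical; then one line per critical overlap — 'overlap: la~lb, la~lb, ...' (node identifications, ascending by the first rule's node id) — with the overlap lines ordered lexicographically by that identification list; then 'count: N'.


label-compatible node identifications between L(r1) and L(r2): 1~1, 1~2, 2~1, 2~2
1 of the induced correspondences is a critical overlap of r1 and r2.
overlap: 1~2
count: 1


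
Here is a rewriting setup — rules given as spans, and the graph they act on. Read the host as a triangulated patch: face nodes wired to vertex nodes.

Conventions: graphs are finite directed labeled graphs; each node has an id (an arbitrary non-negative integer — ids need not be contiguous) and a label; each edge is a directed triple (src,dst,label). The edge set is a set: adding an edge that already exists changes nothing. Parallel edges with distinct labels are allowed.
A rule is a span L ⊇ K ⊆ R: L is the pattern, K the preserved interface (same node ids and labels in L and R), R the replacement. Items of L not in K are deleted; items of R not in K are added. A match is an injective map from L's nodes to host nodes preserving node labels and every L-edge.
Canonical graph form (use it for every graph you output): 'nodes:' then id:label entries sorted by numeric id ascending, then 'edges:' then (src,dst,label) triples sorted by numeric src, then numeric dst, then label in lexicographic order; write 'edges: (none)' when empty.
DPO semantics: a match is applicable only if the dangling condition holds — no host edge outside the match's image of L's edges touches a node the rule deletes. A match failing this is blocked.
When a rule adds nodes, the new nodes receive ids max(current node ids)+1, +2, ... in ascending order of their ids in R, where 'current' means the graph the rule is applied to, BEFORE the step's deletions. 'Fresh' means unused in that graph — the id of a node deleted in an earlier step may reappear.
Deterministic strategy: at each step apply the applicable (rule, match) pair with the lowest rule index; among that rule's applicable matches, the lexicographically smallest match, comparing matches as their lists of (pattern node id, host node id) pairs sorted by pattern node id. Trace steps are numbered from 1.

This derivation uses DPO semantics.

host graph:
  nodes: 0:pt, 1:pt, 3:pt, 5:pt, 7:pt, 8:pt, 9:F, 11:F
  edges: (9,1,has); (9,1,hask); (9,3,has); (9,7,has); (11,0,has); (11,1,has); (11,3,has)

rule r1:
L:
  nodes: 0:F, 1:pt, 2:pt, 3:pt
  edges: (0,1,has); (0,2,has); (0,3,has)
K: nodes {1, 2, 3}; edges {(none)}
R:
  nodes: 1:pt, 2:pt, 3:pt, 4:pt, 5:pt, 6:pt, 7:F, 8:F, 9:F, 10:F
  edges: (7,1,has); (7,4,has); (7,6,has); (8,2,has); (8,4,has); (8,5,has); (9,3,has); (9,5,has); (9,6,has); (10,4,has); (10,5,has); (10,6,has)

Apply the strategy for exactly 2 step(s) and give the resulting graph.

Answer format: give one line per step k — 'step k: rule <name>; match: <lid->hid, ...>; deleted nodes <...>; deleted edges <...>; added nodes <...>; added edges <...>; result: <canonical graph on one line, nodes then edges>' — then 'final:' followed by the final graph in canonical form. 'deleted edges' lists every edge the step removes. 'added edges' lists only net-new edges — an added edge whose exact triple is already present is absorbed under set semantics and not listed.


step 1: rule r1; match: 0->11, 1->0, 2->1, 3->3; deleted nodes 11; deleted edges (11,0,has); (11,1,has); (11,3,has); added nodes 12, 13, 14, 15, 16, 17, 18; added edges (15,0,has); (15,12,has); (15,14,has); (16,1,has); (16,12,has); (16,13,has); (17,3,has); (17,13,has); (17,14,has); (18,12,has); (18,13,has); (18,14,has); result: nodes: 0:pt, 1:pt, 3:pt, 5:pt, 7:pt, 8:pt, 9:F, 12:pt, 13:pt, 14:pt, 15:F, 16:F, 17:F, 18:F edges: (9,1,has); (9,1,hask); (9,3,has); (9,7,has); (15,0,has); (15,12,has); (15,14,has); (16,1,has); (16,12,has); (16,13,has); (17,3,has); (17,13,has); (17,14,has); (18,12,has); (18,13,has); (18,14,has)
step 2: rule r1; match: 0->15, 1->0, 2->12, 3->14; deleted nodes 15; deleted edges (15,0,has); (15,12,has); (15,14,has); added nodes 19, 20, 21, 22, 23, 24, 25; added edges (22,0,has); (22,19,has); (22,21,has); (23,12,has); (23,19,has); (23,20,has); (24,14,has); (24,20,has); (24,21,has); (25,19,has); (25,20,has); (25,21,has); result: nodes: 0:pt, 1:pt, 3:pt, 5:pt, 7:pt, 8:pt, 9:F, 12:pt, 13:pt, 14:pt, 16:F, 17:F, 18:F, 19:pt, 20:pt, 21:pt, 22:F, 23:F, 24:F, 25:F edges: (9,1,has); (9,1,hask); (9,3,has); (9,7,has); (16,1,has); (16,12,has); (16,13,has); (17,3,has); (17,13,has); (17,14,has); (18,12,has); (18,13,has); (18,14,has); (22,0,has); (22,19,has); (22,21,has); (23,12,has); (23,19,has); (23,20,has); (24,14,has); (24,20,has); (24,21,has); (25,19,has); (25,20,has); (25,21,has)
final:
nodes: 0:pt, 1:pt, 3:pt, 5:pt, 7:pt, 8:pt, 9:F, 12:pt, 13:pt, 14:pt, 16:F, 17:F, 18:F, 19:pt, 20:pt, 21:pt, 22:F, 23:F, 24:F, 25:F
edges: (9,1,has); (9,1,hask); (9,3,has); (9,7,has); (16,1,has); (16,12,has); (16,13,has); (17,3,has); (17,13,has); (17,14,has); (18,12,has); (18,13,has); (18,14,has); (22,0,has); (22,19,has); (22,21,has); (23,12,has); (23,19,has); (23,20,has); (24,14,has); (24,20,has); (24,21,has); (25,19,has); (25,20,has); (25,21,has)


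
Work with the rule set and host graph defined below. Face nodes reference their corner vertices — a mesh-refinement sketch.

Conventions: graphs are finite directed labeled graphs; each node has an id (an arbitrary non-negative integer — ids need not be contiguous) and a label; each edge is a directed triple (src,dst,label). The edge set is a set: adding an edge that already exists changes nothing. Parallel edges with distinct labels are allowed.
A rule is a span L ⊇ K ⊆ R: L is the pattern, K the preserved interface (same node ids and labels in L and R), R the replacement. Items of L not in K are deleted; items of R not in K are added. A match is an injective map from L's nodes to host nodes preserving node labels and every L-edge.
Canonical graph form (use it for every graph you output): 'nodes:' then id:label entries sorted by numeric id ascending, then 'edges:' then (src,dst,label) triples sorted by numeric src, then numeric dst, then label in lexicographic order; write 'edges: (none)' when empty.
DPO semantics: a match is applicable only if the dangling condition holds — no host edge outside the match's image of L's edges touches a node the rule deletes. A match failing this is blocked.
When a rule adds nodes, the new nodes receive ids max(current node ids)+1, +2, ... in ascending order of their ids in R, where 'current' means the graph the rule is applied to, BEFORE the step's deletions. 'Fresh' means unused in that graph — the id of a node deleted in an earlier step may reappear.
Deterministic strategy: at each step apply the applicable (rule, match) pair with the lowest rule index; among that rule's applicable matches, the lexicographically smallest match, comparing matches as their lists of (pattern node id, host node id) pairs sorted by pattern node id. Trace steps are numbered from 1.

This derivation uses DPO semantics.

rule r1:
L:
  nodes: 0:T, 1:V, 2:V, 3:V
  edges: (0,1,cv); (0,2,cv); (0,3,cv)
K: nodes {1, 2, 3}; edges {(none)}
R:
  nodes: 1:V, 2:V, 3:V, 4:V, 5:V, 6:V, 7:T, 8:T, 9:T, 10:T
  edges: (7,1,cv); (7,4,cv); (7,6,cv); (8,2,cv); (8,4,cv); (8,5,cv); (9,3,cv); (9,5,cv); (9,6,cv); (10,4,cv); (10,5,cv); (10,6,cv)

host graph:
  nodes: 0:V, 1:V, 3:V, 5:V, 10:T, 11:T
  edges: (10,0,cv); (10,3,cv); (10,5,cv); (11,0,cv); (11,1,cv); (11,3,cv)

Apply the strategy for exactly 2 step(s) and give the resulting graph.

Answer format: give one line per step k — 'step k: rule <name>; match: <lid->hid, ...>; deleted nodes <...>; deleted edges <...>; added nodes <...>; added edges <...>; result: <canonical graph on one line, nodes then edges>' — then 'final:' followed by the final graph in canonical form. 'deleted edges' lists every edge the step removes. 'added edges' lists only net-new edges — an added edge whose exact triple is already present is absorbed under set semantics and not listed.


step 1: rule r1; match: 0->10, 1->0, 2->3, 3->5; deleted nodes 10; deleted edges (10,0,cv); (10,3,cv); (10,5,cv); added nodes 12, 13, 14, 15, 16, 17, 18; added edges (15,0,cv); (15,12,cv); (15,14,cv); (16,3,cv); (16,12,cv); (16,13,cv); (17,5,cv); (17,13,cv); (17,14,cv); (18,12,cv); (18,13,cv); (18,14,cv); result: nodes: 0:V, 1:V, 3:V, 5:V, 11:T, 12:V, 13:V, 14:V, 15:T, 16:T, 17:T, 18:T edges: (11,0,cv); (11,1,cv); (11,3,cv); (15,0,cv); (15,12,cv); (15,14,cv); (16,3,cv); (16,12,cv); (16,13,cv); (17,5,cv); (17,13,cv); (17,14,cv); (18,12,cv); (18,13,cv); (18,14,cv)
step 2: rule r1; match: 0->11, 1->0, 2->1, 3->3; deleted nodes 11; deleted edges (11,0,cv); (11,1,cv); (11,3,cv); added nodes 19, 20, 21, 22, 23, 24, 25; added edges (22,0,cv); (22,19,cv); (22,21,cv); (23,1,cv); (23,19,cv); (23,20,cv); (24,3,cv); (24,20,cv); (24,21,cv); (25,19,cv); (25,20,cv); (25,21,cv); result: nodes: 0:V, 1:V, 3:V, 5:V, 12:V, 13:V, 14:V, 15:T, 16:T, 17:T, 18:T, 19:V, 20:V, 21:V, 22:T, 23:T, 24:T, 25:T edges: (15,0,cv); (15,12,cv); (15,14,cv); (16,3,cv); (16,12,cv); (16,13,cv); (17,5,cv); (17,13,cv); (17,14,cv); (18,12,cv); (18,13,cv); (18,14,cv); (22,0,cv); (22,19,cv); (22,21,cv); (23,1,cv); (23,19,cv); (23,20,cv); (24,3,cv); (24,20,cv); (24,21,cv); (25,19,cv); (25,20,cv); (25,21,cv)
final:
nodes: 0:V, 1:V, 3:V, 5:V, 12:V, 13:V, 14:V, 15:T, 16:T, 17:T, 18:T, 19:V, 20:V, 21:V, 22:T, 23:T, 24:T, 25:T
edges: (15,0,cv); (15,12,cv); (15,14,cv); (16,3,cv); (16,12,cv); (16,13,cv); (17,5,cv); (17,13,cv); (17,14,cv); (18,12,cv); (18,13,cv); (18,14,cv); (22,0,cv); (22,19,cv); (22,21,cv); (23,1,cv); (23,19,cv); (23,20,cv); (24,3,cv); (24,20,cv); (24,21,cv); (25,19,cv); (25,20,cv); (25,21,cv)


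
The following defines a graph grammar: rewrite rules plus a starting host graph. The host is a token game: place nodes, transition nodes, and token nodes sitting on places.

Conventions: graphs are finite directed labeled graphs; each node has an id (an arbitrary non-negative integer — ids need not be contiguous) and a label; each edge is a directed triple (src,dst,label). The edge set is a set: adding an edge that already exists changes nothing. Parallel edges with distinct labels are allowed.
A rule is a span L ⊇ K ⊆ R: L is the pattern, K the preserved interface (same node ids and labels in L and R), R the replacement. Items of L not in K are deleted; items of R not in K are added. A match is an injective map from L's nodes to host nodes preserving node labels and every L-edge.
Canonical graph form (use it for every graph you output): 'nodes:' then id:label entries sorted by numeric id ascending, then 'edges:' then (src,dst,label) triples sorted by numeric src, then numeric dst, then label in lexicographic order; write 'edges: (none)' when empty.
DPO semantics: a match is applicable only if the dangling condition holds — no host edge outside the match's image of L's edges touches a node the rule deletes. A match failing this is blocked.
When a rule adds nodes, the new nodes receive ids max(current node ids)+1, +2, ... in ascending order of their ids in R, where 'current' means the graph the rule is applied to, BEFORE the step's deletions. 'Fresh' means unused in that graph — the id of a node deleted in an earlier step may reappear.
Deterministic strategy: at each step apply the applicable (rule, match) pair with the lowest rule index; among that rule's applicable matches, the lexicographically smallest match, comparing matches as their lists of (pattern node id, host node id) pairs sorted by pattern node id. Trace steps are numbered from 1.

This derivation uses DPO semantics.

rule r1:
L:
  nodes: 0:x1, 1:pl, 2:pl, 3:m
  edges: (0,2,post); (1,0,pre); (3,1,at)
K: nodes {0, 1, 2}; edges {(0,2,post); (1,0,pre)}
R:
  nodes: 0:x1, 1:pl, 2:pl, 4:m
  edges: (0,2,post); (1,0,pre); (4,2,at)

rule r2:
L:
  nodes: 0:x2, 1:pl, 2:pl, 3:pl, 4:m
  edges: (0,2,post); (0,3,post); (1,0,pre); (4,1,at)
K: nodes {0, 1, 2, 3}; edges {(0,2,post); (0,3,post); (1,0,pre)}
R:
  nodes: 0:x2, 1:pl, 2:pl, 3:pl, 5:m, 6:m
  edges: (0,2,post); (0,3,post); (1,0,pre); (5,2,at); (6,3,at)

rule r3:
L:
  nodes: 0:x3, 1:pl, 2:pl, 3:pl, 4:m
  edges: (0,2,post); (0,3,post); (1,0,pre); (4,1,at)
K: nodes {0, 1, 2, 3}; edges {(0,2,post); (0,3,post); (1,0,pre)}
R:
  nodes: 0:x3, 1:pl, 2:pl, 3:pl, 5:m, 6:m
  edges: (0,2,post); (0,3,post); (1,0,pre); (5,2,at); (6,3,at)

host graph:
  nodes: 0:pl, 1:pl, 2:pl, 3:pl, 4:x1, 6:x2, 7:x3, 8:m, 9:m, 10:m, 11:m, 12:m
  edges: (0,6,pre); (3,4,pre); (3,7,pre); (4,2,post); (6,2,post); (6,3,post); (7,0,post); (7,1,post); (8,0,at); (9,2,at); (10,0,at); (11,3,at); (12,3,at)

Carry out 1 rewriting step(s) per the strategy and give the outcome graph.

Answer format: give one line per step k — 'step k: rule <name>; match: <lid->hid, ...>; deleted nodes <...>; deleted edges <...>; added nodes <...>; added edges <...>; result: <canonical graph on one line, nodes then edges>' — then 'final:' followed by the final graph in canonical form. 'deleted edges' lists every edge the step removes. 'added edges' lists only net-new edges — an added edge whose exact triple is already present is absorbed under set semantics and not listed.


step 1: rule r1; match: 0->4, 1->3, 2->2, 3->11; deleted nodes 11; deleted edges (11,3,at); added nodes 13; added edges (13,2,at); result: nodes: 0:pl, 1:pl, 2:pl, 3:pl, 4:x1, 6:x2, 7:x3, 8:m, 9:m, 10:m, 12:m, 13:m edges: (0,6,pre); (3,4,pre); (3,7,pre); (4,2,post); (6,2,post); (6,3,post); (7,0,post); (7,1,post); (8,0,at); (9,2,at); (10,0,at); (12,3,at); (13,2,at)
final:
nodes: 0:pl, 1:pl, 2:pl, 3:pl, 4:x1, 6:x2, 7:x3, 8:m, 9:m, 10:m, 12:m, 13:m
edges: (0,6,pre); (3,4,pre); (3,7,pre); (4,2,post); (6,2,post); (6,3,post); (7,0,post); (7,1,post); (8,0,at); (9,2,at); (10,0,at); (12,3,at); (13,2,at)


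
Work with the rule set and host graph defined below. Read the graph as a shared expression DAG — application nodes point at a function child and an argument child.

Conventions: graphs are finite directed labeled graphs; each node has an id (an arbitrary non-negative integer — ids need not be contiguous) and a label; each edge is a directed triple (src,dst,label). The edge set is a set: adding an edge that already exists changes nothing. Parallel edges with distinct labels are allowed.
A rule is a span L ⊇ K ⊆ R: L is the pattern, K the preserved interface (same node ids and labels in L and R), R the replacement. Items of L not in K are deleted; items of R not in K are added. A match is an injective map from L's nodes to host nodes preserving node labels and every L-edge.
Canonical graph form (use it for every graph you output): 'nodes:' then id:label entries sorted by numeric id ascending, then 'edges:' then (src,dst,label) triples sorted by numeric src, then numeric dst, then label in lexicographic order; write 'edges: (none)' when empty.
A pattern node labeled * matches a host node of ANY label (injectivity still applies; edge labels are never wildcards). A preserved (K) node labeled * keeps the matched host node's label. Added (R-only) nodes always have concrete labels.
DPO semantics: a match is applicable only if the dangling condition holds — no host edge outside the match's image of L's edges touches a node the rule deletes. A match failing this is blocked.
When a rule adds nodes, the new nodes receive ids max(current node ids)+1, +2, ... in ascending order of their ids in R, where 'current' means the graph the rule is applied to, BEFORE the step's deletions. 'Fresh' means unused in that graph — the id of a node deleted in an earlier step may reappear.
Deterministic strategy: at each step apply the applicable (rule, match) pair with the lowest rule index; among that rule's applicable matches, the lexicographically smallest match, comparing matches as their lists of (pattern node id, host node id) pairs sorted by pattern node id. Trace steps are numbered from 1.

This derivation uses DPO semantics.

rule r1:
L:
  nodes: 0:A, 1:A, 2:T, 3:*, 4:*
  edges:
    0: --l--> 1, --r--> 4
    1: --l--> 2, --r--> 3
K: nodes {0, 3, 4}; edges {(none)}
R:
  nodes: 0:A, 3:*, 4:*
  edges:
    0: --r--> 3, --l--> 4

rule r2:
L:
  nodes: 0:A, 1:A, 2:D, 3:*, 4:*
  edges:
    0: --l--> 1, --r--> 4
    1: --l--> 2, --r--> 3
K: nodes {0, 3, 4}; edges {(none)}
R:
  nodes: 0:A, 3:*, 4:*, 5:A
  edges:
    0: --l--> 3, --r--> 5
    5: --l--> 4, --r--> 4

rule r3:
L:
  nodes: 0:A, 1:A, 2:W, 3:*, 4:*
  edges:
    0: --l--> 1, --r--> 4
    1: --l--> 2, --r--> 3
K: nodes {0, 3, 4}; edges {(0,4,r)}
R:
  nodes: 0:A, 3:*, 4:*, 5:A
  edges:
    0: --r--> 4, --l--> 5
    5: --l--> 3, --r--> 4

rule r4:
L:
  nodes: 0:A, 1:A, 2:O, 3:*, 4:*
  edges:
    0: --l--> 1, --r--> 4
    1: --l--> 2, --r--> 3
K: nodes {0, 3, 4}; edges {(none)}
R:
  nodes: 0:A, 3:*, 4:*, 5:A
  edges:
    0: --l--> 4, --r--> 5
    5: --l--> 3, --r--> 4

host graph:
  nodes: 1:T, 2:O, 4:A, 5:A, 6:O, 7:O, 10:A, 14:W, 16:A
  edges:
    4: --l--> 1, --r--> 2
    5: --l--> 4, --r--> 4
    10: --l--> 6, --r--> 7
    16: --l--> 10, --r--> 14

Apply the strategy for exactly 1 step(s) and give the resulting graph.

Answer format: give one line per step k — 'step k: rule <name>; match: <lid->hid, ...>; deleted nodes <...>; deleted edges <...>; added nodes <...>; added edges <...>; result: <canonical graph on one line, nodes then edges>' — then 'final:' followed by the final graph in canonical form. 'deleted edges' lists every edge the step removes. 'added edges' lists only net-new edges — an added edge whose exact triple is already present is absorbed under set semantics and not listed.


step 1: rule r4; match: 0->16, 1->10, 2->6, 3->7, 4->14; deleted nodes 6, 10; deleted edges (10,6,l); (10,7,r); (16,10,l); (16,14,r); added nodes 17; added edges (16,14,l); (16,17,r); (17,7,l); (17,14,r); result: nodes: 1:T, 2:O, 4:A, 5:A, 7:O, 14:W, 16:A, 17:A edges: (4,1,l); (4,2,r); (5,4,l); (5,4,r); (16,14,l); (16,17,r); (17,7,l); (17,14,r)
final:
nodes: 1:T, 2:O, 4:A, 5:A, 7:O, 14:W, 16:A, 17:A
edges: (4,1,l); (4,2,r); (5,4,l); (5,4,r); (16,14,l); (16,17,r); (17,7,l); (17,14,r)


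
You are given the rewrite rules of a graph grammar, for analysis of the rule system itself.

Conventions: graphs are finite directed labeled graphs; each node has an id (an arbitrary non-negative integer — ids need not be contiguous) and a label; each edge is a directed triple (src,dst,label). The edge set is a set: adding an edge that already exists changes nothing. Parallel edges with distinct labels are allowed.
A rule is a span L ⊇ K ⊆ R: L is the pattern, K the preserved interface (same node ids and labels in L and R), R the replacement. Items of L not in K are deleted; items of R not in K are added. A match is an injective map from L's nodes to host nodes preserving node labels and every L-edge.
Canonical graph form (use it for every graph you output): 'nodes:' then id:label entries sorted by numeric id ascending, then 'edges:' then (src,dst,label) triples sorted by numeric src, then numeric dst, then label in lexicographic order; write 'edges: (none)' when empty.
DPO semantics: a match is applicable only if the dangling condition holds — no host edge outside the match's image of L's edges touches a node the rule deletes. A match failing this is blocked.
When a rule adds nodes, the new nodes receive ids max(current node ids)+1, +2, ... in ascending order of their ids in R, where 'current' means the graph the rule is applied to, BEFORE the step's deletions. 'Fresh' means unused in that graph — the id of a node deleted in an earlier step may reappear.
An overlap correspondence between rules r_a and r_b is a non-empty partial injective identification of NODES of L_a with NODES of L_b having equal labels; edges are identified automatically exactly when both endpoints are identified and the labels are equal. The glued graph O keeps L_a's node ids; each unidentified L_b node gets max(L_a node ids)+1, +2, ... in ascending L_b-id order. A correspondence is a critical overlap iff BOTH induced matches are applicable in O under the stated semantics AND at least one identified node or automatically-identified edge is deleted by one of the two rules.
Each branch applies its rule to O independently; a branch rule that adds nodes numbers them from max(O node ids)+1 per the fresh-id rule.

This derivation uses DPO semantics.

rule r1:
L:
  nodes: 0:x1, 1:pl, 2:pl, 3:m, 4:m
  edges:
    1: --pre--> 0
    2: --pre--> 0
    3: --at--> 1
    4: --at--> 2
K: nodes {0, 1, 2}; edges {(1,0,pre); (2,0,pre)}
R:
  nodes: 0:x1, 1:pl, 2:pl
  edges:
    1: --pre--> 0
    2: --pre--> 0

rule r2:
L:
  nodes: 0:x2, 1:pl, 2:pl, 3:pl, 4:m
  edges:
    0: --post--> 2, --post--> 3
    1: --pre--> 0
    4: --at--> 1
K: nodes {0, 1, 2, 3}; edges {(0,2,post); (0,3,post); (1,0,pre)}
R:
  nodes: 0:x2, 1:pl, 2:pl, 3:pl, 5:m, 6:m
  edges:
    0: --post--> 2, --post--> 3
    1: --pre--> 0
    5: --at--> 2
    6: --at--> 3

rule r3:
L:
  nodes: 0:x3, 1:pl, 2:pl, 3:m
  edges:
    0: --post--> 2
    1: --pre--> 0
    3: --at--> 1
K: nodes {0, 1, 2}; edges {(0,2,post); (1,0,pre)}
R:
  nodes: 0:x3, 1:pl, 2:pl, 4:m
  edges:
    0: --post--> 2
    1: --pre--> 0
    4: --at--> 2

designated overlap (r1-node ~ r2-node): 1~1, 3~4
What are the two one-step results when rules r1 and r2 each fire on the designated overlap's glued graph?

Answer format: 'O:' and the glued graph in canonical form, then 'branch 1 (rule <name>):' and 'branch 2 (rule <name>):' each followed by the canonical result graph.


O:
nodes: 0:x1, 1:pl, 2:pl, 3:m, 4:m, 5:x2, 6:pl, 7:pl
edges: (1,0,pre); (1,5,pre); (2,0,pre); (3,1,at); (4,2,at); (5,6,post); (5,7,post)
branch 1 (rule r1):
nodes: 0:x1, 1:pl, 2:pl, 5:x2, 6:pl, 7:pl
edges: (1,0,pre); (1,5,pre); (2,0,pre); (5,6,post); (5,7,post)
branch 2 (rule r2):
nodes: 0:x1, 1:pl, 2:pl, 4:m, 5:x2, 6:pl, 7:pl, 8:m, 9:m
edges: (1,0,pre); (1,5,pre); (2,0,pre); (4,2,at); (5,6,post); (5,7,post); (8,6,at); (9,7,at)


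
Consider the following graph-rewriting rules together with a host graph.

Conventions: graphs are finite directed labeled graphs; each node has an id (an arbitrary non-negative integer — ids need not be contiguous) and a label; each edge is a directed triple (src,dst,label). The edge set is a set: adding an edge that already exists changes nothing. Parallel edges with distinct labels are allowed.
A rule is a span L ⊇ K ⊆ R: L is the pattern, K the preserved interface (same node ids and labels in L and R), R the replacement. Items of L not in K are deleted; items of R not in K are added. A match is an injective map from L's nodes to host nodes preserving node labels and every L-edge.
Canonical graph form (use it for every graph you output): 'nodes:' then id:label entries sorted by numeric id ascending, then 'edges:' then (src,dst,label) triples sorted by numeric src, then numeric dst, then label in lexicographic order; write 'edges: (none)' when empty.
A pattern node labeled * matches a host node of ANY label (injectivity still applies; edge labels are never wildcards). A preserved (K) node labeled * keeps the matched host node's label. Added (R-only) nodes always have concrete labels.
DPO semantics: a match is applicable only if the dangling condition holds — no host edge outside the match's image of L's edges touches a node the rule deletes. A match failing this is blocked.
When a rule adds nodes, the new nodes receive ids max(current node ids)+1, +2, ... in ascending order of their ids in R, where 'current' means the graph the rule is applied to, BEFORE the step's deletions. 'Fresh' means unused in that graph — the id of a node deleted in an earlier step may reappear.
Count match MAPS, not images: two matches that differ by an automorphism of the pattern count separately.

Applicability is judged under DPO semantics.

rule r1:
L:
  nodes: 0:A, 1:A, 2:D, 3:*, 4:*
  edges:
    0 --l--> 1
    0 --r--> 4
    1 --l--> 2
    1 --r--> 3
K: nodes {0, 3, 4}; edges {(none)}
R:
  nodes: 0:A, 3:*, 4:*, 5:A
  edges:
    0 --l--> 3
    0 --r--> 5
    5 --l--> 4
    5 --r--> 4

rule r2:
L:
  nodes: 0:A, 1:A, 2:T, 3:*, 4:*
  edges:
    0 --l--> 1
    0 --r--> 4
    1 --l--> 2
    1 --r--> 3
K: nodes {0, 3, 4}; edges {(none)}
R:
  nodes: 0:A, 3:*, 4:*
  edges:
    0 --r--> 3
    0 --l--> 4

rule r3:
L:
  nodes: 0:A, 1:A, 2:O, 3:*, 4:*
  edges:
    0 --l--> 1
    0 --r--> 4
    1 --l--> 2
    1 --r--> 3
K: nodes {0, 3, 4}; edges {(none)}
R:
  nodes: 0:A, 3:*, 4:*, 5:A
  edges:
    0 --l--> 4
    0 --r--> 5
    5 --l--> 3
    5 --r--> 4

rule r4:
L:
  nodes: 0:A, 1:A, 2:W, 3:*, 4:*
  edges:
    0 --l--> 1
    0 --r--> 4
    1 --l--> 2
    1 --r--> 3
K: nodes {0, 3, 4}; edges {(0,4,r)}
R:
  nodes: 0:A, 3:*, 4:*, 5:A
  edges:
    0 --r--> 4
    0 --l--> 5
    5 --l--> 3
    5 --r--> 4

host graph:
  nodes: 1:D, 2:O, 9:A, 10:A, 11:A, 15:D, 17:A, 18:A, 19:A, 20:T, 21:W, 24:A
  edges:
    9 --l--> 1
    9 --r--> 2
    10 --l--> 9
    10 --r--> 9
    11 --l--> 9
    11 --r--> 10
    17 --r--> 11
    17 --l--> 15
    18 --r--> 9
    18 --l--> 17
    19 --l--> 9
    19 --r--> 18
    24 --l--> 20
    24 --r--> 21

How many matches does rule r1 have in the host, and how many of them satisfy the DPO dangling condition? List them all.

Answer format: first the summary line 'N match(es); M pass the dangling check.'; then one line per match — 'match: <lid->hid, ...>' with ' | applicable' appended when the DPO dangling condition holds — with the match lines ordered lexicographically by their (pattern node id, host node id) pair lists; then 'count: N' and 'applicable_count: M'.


3 match(es); 1 pass the dangling check.
match: 0->11, 1->9, 2->1, 3->2, 4->10
match: 0->18, 1->17, 2->15, 3->11, 4->9 | applicable
match: 0->19, 1->9, 2->1, 3->2, 4->18
count: 3
applicable_count: 1
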